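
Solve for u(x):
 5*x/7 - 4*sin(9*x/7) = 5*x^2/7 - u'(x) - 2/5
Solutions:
 u(x) = C1 + 5*x^3/21 - 5*x^2/14 - 2*x/5 - 28*cos(9*x/7)/9


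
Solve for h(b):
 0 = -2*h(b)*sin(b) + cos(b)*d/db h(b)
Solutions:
 h(b) = C1/cos(b)^2


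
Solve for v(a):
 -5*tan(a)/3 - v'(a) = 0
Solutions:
 v(a) = C1 + 5*log(cos(a))/3


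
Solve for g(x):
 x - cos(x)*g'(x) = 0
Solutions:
 g(x) = C1 + Integral(x/cos(x), x)


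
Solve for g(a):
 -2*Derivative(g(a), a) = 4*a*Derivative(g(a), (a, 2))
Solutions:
 g(a) = C1 + C2*sqrt(a)


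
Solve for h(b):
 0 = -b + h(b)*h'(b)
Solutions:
 h(b) = -sqrt(C1 + b^2)
 h(b) = sqrt(C1 + b^2)


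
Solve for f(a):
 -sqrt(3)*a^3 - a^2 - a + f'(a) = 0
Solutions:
 f(a) = C1 + sqrt(3)*a^4/4 + a^3/3 + a^2/2


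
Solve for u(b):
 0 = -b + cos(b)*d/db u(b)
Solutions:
 u(b) = C1 + Integral(b/cos(b), b)


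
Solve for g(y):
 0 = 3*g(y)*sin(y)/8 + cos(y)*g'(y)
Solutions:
 g(y) = C1*cos(y)^(3/8)


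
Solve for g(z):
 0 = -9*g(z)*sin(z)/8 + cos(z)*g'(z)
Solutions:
 g(z) = C1/cos(z)^(9/8)


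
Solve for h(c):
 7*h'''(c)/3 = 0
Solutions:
 h(c) = C1 + C2*c + C3*c^2


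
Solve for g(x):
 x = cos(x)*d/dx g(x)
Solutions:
 g(x) = C1 + Integral(x/cos(x), x)


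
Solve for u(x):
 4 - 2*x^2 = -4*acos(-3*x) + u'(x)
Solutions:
 u(x) = C1 - 2*x^3/3 + 4*x*acos(-3*x) + 4*x + 4*sqrt(1 - 9*x^2)/3


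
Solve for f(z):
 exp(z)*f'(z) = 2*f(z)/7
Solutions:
 f(z) = C1*exp(-2*exp(-z)/7)


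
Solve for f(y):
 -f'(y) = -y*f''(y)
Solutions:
 f(y) = C1 + C2*y^2


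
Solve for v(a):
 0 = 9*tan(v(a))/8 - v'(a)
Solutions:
 v(a) = pi - asin(C1*exp(9*a/8))
 v(a) = asin(C1*exp(9*a/8))


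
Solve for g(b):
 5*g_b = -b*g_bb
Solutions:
 g(b) = C1 + C2/b^4


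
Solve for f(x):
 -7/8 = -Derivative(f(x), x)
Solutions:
 f(x) = C1 + 7*x/8


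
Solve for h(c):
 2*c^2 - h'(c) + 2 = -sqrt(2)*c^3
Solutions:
 h(c) = C1 + sqrt(2)*c^4/4 + 2*c^3/3 + 2*c


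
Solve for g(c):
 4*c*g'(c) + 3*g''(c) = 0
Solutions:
 g(c) = C1 + C2*erf(sqrt(6)*c/3)


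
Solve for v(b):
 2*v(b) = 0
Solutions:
 v(b) = 0


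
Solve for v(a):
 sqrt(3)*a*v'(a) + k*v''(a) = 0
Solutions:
 v(a) = C1 + C2*sqrt(k)*erf(sqrt(2)*3^(1/4)*a*sqrt(1/k)/2)


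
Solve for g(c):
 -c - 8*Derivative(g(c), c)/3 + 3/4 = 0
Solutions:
 g(c) = C1 - 3*c^2/16 + 9*c/32


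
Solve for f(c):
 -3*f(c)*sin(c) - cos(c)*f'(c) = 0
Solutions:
 f(c) = C1*cos(c)^3


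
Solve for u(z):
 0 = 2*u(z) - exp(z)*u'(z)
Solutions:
 u(z) = C1*exp(-2*exp(-z))


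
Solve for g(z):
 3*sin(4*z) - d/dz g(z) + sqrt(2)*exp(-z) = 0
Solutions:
 g(z) = C1 - 3*cos(4*z)/4 - sqrt(2)*exp(-z)


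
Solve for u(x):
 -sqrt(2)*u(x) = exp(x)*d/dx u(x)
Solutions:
 u(x) = C1*exp(sqrt(2)*exp(-x))


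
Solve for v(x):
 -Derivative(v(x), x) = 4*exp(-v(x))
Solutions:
 v(x) = log(C1 - 4*x)


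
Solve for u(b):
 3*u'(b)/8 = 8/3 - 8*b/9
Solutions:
 u(b) = C1 - 32*b^2/27 + 64*b/9


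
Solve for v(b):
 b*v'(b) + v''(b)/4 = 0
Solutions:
 v(b) = C1 + C2*erf(sqrt(2)*b)


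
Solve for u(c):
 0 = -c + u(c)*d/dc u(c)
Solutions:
 u(c) = -sqrt(C1 + c^2)
 u(c) = sqrt(C1 + c^2)


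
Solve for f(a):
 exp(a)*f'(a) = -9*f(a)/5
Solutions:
 f(a) = C1*exp(9*exp(-a)/5)


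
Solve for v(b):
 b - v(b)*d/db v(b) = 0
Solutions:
 v(b) = -sqrt(C1 + b^2)
 v(b) = sqrt(C1 + b^2)


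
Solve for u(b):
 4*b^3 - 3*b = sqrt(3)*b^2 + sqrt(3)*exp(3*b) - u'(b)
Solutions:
 u(b) = C1 - b^4 + sqrt(3)*b^3/3 + 3*b^2/2 + sqrt(3)*exp(3*b)/3


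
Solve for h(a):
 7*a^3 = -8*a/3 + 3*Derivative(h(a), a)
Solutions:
 h(a) = C1 + 7*a^4/12 + 4*a^2/9


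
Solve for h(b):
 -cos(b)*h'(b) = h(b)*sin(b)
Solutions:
 h(b) = C1*cos(b)


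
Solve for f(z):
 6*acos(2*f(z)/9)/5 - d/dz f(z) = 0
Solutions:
 Integral(1/acos(2*_y/9), (_y, f(z))) = C1 + 6*z/5


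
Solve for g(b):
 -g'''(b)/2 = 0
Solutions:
 g(b) = C1 + C2*b + C3*b^2


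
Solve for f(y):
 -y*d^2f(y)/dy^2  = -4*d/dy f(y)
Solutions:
 f(y) = C1 + C2*y^5


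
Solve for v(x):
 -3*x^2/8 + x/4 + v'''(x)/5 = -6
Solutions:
 v(x) = C1 + C2*x + C3*x^2 + x^5/32 - 5*x^4/96 - 5*x^3


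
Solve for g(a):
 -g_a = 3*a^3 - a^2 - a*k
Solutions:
 g(a) = C1 - 3*a^4/4 + a^3/3 + a^2*k/2


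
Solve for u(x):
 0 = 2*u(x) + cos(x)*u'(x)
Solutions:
 u(x) = C1*(sin(x) - 1)/(sin(x) + 1)


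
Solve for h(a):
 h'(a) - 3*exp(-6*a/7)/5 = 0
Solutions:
 h(a) = C1 - 7*exp(-6*a/7)/10


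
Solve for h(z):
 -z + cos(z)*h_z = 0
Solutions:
 h(z) = C1 + Integral(z/cos(z), z)


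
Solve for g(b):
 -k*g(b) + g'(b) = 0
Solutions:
 g(b) = C1*exp(b*k)


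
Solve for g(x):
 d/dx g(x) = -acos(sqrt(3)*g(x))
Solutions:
 Integral(1/acos(sqrt(3)*_y), (_y, g(x))) = C1 - x


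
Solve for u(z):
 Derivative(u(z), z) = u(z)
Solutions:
 u(z) = C1*exp(z)


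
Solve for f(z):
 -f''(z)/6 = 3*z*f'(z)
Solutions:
 f(z) = C1 + C2*erf(3*z)


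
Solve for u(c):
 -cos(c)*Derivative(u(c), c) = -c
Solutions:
 u(c) = C1 + Integral(c/cos(c), c)


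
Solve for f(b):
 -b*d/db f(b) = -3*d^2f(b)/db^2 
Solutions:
 f(b) = C1 + C2*erfi(sqrt(6)*b/6)


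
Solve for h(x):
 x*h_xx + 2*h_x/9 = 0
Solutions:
 h(x) = C1 + C2*x^(7/9)


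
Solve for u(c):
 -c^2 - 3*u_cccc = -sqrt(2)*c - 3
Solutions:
 u(c) = C1 + C2*c + C3*c^2 + C4*c^3 - c^6/1080 + sqrt(2)*c^5/360 + c^4/24


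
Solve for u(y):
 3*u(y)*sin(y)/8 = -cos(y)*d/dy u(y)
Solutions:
 u(y) = C1*cos(y)^(3/8)


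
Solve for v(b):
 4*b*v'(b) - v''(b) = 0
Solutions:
 v(b) = C1 + C2*erfi(sqrt(2)*b)


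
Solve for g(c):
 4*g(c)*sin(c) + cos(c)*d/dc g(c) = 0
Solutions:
 g(c) = C1*cos(c)^4


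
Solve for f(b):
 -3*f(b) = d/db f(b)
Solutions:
 f(b) = C1*exp(-3*b)


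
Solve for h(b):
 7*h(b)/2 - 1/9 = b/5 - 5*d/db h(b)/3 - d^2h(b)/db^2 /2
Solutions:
 h(b) = 2*b/35 + (C1*sin(sqrt(38)*b/3) + C2*cos(sqrt(38)*b/3))*exp(-5*b/3) + 2/441


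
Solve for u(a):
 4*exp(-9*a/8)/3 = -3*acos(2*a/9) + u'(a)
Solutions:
 u(a) = C1 + 3*a*acos(2*a/9) - 3*sqrt(81 - 4*a^2)/2 - 32*exp(-9*a/8)/27


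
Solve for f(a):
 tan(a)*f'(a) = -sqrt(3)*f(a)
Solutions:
 f(a) = C1/sin(a)^(sqrt(3))


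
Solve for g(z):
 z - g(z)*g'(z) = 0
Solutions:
 g(z) = -sqrt(C1 + z^2)
 g(z) = sqrt(C1 + z^2)


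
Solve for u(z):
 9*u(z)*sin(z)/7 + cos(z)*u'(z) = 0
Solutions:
 u(z) = C1*cos(z)^(9/7)


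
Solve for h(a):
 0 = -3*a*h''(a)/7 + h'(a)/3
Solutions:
 h(a) = C1 + C2*a^(16/9)


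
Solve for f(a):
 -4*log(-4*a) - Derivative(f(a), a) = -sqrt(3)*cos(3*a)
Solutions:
 f(a) = C1 - 4*a*log(-a) - 8*a*log(2) + 4*a + sqrt(3)*sin(3*a)/3


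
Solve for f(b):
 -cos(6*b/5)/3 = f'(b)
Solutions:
 f(b) = C1 - 5*sin(6*b/5)/18


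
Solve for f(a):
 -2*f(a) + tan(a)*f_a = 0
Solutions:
 f(a) = C1*sin(a)^2


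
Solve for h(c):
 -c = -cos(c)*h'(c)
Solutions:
 h(c) = C1 + Integral(c/cos(c), c)


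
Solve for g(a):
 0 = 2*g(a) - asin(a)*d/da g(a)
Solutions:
 g(a) = C1*exp(2*Integral(1/asin(a), a))


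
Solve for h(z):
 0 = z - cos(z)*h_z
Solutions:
 h(z) = C1 + Integral(z/cos(z), z)


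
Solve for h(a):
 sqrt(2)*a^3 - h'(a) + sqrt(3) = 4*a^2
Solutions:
 h(a) = C1 + sqrt(2)*a^4/4 - 4*a^3/3 + sqrt(3)*a


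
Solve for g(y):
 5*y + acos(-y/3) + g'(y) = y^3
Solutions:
 g(y) = C1 + y^4/4 - 5*y^2/2 - y*acos(-y/3) - sqrt(9 - y^2)


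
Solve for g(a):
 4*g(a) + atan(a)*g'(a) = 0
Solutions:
 g(a) = C1*exp(-4*Integral(1/atan(a), a))


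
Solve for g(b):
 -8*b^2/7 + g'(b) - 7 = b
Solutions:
 g(b) = C1 + 8*b^3/21 + b^2/2 + 7*b


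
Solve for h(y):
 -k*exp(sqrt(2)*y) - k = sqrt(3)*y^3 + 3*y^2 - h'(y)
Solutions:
 h(y) = C1 + k*y + sqrt(2)*k*exp(sqrt(2)*y)/2 + sqrt(3)*y^4/4 + y^3


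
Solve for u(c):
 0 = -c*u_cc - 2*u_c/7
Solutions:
 u(c) = C1 + C2*c^(5/7)


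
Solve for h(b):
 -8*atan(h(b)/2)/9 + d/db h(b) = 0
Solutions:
 Integral(1/atan(_y/2), (_y, h(b))) = C1 + 8*b/9


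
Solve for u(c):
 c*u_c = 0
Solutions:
 u(c) = C1


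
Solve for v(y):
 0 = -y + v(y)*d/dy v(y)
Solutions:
 v(y) = -sqrt(C1 + y^2)
 v(y) = sqrt(C1 + y^2)


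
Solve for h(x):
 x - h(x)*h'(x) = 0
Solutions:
 h(x) = -sqrt(C1 + x^2)
 h(x) = sqrt(C1 + x^2)


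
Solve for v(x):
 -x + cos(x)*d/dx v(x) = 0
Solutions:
 v(x) = C1 + Integral(x/cos(x), x)


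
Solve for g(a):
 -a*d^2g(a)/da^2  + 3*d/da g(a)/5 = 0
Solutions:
 g(a) = C1 + C2*a^(8/5)


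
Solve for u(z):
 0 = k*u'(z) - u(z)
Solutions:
 u(z) = C1*exp(z/k)


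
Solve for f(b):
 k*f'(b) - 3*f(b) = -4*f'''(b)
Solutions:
 f(b) = C1*exp(b*(-k/((-3^(1/3) + 3^(5/6)*I)*(sqrt(3)*sqrt(k^3 + 243) + 27)^(1/3)) - 3^(1/3)*(sqrt(3)*sqrt(k^3 + 243) + 27)^(1/3)/12 + 3^(5/6)*I*(sqrt(3)*sqrt(k^3 + 243) + 27)^(1/3)/12)) + C2*exp(b*(k/((3^(1/3) + 3^(5/6)*I)*(sqrt(3)*sqrt(k^3 + 243) + 27)^(1/3)) - 3^(1/3)*(sqrt(3)*sqrt(k^3 + 243) + 27)^(1/3)/12 - 3^(5/6)*I*(sqrt(3)*sqrt(k^3 + 243) + 27)^(1/3)/12)) + C3*exp(3^(1/3)*b*(-3^(1/3)*k/(sqrt(3)*sqrt(k^3 + 243) + 27)^(1/3) + (sqrt(3)*sqrt(k^3 + 243) + 27)^(1/3))/6)


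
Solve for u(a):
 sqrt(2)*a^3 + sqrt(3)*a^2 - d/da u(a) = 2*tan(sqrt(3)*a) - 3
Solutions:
 u(a) = C1 + sqrt(2)*a^4/4 + sqrt(3)*a^3/3 + 3*a + 2*sqrt(3)*log(cos(sqrt(3)*a))/3


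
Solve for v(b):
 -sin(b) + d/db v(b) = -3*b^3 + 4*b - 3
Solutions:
 v(b) = C1 - 3*b^4/4 + 2*b^2 - 3*b - cos(b)


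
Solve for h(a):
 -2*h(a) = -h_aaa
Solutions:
 h(a) = C3*exp(2^(1/3)*a) + (C1*sin(2^(1/3)*sqrt(3)*a/2) + C2*cos(2^(1/3)*sqrt(3)*a/2))*exp(-2^(1/3)*a/2)


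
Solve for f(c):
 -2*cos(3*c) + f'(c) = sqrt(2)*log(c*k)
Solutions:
 f(c) = C1 + sqrt(2)*c*(log(c*k) - 1) + 2*sin(3*c)/3


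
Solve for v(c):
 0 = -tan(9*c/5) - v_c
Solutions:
 v(c) = C1 + 5*log(cos(9*c/5))/9


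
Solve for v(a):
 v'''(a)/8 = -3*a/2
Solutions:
 v(a) = C1 + C2*a + C3*a^2 - a^4/2


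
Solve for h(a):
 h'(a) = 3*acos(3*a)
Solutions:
 h(a) = C1 + 3*a*acos(3*a) - sqrt(1 - 9*a^2)


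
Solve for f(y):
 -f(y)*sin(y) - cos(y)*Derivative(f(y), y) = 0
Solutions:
 f(y) = C1*cos(y)


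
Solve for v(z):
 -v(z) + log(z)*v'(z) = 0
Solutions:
 v(z) = C1*exp(li(z))


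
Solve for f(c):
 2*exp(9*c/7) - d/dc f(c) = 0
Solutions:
 f(c) = C1 + 14*exp(9*c/7)/9


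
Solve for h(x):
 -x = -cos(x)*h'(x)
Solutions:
 h(x) = C1 + Integral(x/cos(x), x)


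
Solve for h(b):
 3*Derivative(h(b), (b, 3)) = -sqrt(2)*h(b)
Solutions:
 h(b) = C3*exp(-2^(1/6)*3^(2/3)*b/3) + (C1*sin(6^(1/6)*b/2) + C2*cos(6^(1/6)*b/2))*exp(2^(1/6)*3^(2/3)*b/6)


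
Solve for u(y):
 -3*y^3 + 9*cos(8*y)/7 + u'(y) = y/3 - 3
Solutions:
 u(y) = C1 + 3*y^4/4 + y^2/6 - 3*y - 9*sin(8*y)/56


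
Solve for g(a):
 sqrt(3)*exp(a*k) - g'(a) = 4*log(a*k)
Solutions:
 g(a) = C1 - 4*a*log(a*k) + 4*a + Piecewise((sqrt(3)*exp(a*k)/k, Ne(k, 0)), (sqrt(3)*a, True))


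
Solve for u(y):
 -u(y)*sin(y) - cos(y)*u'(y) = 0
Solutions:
 u(y) = C1*cos(y)


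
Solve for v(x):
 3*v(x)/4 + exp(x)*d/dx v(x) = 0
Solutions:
 v(x) = C1*exp(3*exp(-x)/4)


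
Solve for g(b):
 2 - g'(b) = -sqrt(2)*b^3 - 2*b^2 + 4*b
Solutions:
 g(b) = C1 + sqrt(2)*b^4/4 + 2*b^3/3 - 2*b^2 + 2*b


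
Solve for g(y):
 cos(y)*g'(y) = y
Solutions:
 g(y) = C1 + Integral(y/cos(y), y)


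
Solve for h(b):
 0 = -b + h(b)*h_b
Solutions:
 h(b) = -sqrt(C1 + b^2)
 h(b) = sqrt(C1 + b^2)


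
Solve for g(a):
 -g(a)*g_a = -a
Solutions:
 g(a) = -sqrt(C1 + a^2)
 g(a) = sqrt(C1 + a^2)


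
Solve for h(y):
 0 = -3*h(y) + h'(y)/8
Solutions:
 h(y) = C1*exp(24*y)


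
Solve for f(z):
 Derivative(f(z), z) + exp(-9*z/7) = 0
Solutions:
 f(z) = C1 + 7*exp(-9*z/7)/9


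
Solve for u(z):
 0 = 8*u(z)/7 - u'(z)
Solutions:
 u(z) = C1*exp(8*z/7)


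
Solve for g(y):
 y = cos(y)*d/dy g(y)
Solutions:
 g(y) = C1 + Integral(y/cos(y), y)


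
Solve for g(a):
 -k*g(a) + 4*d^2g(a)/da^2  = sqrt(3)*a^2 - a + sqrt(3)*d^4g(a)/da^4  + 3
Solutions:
 g(a) = C1*exp(-3^(3/4)*a*sqrt(2 - sqrt(-sqrt(3)*k + 4))/3) + C2*exp(3^(3/4)*a*sqrt(2 - sqrt(-sqrt(3)*k + 4))/3) + C3*exp(-3^(3/4)*a*sqrt(sqrt(-sqrt(3)*k + 4) + 2)/3) + C4*exp(3^(3/4)*a*sqrt(sqrt(-sqrt(3)*k + 4) + 2)/3) - sqrt(3)*a^2/k + a/k - 3/k - 8*sqrt(3)/k^2


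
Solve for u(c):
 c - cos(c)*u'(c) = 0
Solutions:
 u(c) = C1 + Integral(c/cos(c), c)


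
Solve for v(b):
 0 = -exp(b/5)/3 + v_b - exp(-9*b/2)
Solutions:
 v(b) = C1 + 5*exp(b/5)/3 - 2*exp(-9*b/2)/9


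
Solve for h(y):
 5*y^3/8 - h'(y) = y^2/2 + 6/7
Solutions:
 h(y) = C1 + 5*y^4/32 - y^3/6 - 6*y/7


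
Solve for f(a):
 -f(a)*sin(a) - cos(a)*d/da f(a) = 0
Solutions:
 f(a) = C1*cos(a)


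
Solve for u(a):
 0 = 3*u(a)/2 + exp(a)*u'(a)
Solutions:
 u(a) = C1*exp(3*exp(-a)/2)


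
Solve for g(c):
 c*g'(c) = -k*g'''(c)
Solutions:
 g(c) = C1 + Integral(C2*airyai(c*(-1/k)^(1/3)) + C3*airybi(c*(-1/k)^(1/3)), c)


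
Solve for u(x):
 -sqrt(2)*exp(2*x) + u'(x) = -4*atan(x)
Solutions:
 u(x) = C1 - 4*x*atan(x) + sqrt(2)*exp(2*x)/2 + 2*log(x^2 + 1)


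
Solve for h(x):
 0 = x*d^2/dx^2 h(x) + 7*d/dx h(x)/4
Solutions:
 h(x) = C1 + C2/x^(3/4)


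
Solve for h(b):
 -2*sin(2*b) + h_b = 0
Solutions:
 h(b) = C1 - cos(2*b)


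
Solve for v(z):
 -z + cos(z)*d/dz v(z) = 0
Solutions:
 v(z) = C1 + Integral(z/cos(z), z)


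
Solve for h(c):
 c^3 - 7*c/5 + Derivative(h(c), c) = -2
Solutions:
 h(c) = C1 - c^4/4 + 7*c^2/10 - 2*c


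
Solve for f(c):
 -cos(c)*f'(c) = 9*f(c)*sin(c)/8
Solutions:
 f(c) = C1*cos(c)^(9/8)


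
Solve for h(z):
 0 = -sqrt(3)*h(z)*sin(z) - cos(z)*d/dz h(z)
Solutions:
 h(z) = C1*cos(z)^(sqrt(3))


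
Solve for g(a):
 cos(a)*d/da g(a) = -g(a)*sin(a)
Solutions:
 g(a) = C1*cos(a)


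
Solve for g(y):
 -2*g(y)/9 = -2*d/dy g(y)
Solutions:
 g(y) = C1*exp(y/9)


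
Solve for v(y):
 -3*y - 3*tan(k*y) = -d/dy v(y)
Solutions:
 v(y) = C1 + 3*y^2/2 + 3*Piecewise((-log(cos(k*y))/k, Ne(k, 0)), (0, True))


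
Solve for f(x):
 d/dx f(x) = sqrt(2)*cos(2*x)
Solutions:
 f(x) = C1 + sqrt(2)*sin(2*x)/2


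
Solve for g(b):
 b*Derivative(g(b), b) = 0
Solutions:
 g(b) = C1


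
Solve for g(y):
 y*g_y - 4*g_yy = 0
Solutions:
 g(y) = C1 + C2*erfi(sqrt(2)*y/4)


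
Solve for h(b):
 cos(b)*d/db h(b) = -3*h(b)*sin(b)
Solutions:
 h(b) = C1*cos(b)^3


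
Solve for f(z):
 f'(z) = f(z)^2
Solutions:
 f(z) = -1/(C1 + z)


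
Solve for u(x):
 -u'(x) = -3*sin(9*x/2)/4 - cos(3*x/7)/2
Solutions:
 u(x) = C1 + 7*sin(3*x/7)/6 - cos(9*x/2)/6


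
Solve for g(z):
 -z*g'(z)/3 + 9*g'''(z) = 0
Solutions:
 g(z) = C1 + Integral(C2*airyai(z/3) + C3*airybi(z/3), z)


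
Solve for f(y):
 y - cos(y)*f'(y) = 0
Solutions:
 f(y) = C1 + Integral(y/cos(y), y)


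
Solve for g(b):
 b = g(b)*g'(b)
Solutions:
 g(b) = -sqrt(C1 + b^2)
 g(b) = sqrt(C1 + b^2)


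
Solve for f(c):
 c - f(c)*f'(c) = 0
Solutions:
 f(c) = -sqrt(C1 + c^2)
 f(c) = sqrt(C1 + c^2)


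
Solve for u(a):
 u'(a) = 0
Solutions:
 u(a) = C1


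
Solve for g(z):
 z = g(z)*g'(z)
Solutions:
 g(z) = -sqrt(C1 + z^2)
 g(z) = sqrt(C1 + z^2)


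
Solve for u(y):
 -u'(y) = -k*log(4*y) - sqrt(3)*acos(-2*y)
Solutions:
 u(y) = C1 + k*y*(log(y) - 1) + 2*k*y*log(2) + sqrt(3)*(y*acos(-2*y) + sqrt(1 - 4*y^2)/2)


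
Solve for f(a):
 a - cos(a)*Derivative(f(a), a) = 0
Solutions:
 f(a) = C1 + Integral(a/cos(a), a)


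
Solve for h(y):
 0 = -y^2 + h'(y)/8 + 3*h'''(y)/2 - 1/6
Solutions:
 h(y) = C1 + C2*sin(sqrt(3)*y/6) + C3*cos(sqrt(3)*y/6) + 8*y^3/3 - 572*y/3


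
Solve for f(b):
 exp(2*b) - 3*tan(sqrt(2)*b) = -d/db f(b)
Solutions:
 f(b) = C1 - exp(2*b)/2 - 3*sqrt(2)*log(cos(sqrt(2)*b))/2


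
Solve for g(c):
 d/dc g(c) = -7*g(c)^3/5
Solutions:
 g(c) = -sqrt(10)*sqrt(-1/(C1 - 7*c))/2
 g(c) = sqrt(10)*sqrt(-1/(C1 - 7*c))/2


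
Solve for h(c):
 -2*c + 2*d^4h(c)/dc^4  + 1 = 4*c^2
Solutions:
 h(c) = C1 + C2*c + C3*c^2 + C4*c^3 + c^6/180 + c^5/120 - c^4/48


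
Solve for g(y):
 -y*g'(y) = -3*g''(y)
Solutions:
 g(y) = C1 + C2*erfi(sqrt(6)*y/6)


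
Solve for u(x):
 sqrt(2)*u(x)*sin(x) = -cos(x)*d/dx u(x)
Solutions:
 u(x) = C1*cos(x)^(sqrt(2))


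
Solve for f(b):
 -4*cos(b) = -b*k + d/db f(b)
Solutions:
 f(b) = C1 + b^2*k/2 - 4*sin(b)


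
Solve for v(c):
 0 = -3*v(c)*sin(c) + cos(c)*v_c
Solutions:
 v(c) = C1/cos(c)^3


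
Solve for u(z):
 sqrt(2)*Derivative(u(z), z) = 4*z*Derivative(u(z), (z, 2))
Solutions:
 u(z) = C1 + C2*z^(sqrt(2)/4 + 1)


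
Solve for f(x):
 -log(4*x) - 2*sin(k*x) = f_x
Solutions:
 f(x) = C1 - x*log(x) - 2*x*log(2) + x - 2*Piecewise((-cos(k*x)/k, Ne(k, 0)), (0, True))


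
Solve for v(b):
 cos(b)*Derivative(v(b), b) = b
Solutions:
 v(b) = C1 + Integral(b/cos(b), b)


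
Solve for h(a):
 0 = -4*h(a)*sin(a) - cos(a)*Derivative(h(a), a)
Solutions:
 h(a) = C1*cos(a)^4


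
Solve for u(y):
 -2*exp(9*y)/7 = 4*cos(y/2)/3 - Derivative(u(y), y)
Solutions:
 u(y) = C1 + 2*exp(9*y)/63 + 8*sin(y/2)/3


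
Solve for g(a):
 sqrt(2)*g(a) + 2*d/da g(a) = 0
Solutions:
 g(a) = C1*exp(-sqrt(2)*a/2)


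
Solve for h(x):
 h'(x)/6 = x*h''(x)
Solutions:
 h(x) = C1 + C2*x^(7/6)


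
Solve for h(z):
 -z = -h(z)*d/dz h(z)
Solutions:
 h(z) = -sqrt(C1 + z^2)
 h(z) = sqrt(C1 + z^2)


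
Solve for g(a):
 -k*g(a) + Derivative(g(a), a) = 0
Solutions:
 g(a) = C1*exp(a*k)


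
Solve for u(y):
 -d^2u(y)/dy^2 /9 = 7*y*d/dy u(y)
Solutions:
 u(y) = C1 + C2*erf(3*sqrt(14)*y/2)


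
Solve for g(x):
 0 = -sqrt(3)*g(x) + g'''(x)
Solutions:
 g(x) = C3*exp(3^(1/6)*x) + (C1*sin(3^(2/3)*x/2) + C2*cos(3^(2/3)*x/2))*exp(-3^(1/6)*x/2)


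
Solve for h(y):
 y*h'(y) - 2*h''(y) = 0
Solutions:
 h(y) = C1 + C2*erfi(y/2)


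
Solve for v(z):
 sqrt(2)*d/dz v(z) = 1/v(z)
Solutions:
 v(z) = -sqrt(C1 + sqrt(2)*z)
 v(z) = sqrt(C1 + sqrt(2)*z)


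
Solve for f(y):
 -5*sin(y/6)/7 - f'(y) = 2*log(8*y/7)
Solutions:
 f(y) = C1 - 2*y*log(y) - 6*y*log(2) + 2*y + 2*y*log(7) + 30*cos(y/6)/7


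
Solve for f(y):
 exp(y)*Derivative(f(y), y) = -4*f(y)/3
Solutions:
 f(y) = C1*exp(4*exp(-y)/3)


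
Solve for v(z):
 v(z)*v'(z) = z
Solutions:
 v(z) = -sqrt(C1 + z^2)
 v(z) = sqrt(C1 + z^2)


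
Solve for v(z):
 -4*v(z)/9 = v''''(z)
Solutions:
 v(z) = (C1*sin(sqrt(3)*z/3) + C2*cos(sqrt(3)*z/3))*exp(-sqrt(3)*z/3) + (C3*sin(sqrt(3)*z/3) + C4*cos(sqrt(3)*z/3))*exp(sqrt(3)*z/3)


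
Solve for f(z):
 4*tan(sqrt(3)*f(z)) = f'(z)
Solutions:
 f(z) = sqrt(3)*(pi - asin(C1*exp(4*sqrt(3)*z)))/3
 f(z) = sqrt(3)*asin(C1*exp(4*sqrt(3)*z))/3


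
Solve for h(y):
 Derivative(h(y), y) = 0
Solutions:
 h(y) = C1


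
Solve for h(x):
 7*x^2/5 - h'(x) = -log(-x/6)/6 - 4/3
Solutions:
 h(x) = C1 + 7*x^3/15 + x*log(-x)/6 + x*(7 - log(6))/6


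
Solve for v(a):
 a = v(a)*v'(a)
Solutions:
 v(a) = -sqrt(C1 + a^2)
 v(a) = sqrt(C1 + a^2)


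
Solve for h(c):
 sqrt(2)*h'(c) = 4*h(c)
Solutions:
 h(c) = C1*exp(2*sqrt(2)*c)


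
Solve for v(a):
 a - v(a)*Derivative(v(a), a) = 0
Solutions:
 v(a) = -sqrt(C1 + a^2)
 v(a) = sqrt(C1 + a^2)


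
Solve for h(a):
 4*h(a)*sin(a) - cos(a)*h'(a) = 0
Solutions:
 h(a) = C1/cos(a)^4


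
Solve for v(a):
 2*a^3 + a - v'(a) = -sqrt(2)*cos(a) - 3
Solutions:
 v(a) = C1 + a^4/2 + a^2/2 + 3*a + sqrt(2)*sin(a)


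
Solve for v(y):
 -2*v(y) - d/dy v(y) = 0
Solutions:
 v(y) = C1*exp(-2*y)


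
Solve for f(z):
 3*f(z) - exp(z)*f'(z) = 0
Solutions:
 f(z) = C1*exp(-3*exp(-z))


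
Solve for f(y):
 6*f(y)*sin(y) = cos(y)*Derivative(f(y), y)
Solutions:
 f(y) = C1/cos(y)^6


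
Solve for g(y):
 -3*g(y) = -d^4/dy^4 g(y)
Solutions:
 g(y) = C1*exp(-3^(1/4)*y) + C2*exp(3^(1/4)*y) + C3*sin(3^(1/4)*y) + C4*cos(3^(1/4)*y)


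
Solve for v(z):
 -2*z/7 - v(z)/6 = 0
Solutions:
 v(z) = -12*z/7


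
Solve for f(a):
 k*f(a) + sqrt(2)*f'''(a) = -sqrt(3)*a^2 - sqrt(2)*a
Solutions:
 f(a) = C1*exp(2^(5/6)*a*(-k)^(1/3)/2) + C2*exp(2^(5/6)*a*(-k)^(1/3)*(-1 + sqrt(3)*I)/4) + C3*exp(-2^(5/6)*a*(-k)^(1/3)*(1 + sqrt(3)*I)/4) - sqrt(3)*a^2/k - sqrt(2)*a/k


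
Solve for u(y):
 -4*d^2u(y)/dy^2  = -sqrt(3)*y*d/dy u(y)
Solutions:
 u(y) = C1 + C2*erfi(sqrt(2)*3^(1/4)*y/4)


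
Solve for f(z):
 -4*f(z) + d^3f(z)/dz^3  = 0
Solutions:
 f(z) = C3*exp(2^(2/3)*z) + (C1*sin(2^(2/3)*sqrt(3)*z/2) + C2*cos(2^(2/3)*sqrt(3)*z/2))*exp(-2^(2/3)*z/2)


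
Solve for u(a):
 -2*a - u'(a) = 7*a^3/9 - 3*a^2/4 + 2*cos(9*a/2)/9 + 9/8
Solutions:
 u(a) = C1 - 7*a^4/36 + a^3/4 - a^2 - 9*a/8 - 4*sin(9*a/2)/81


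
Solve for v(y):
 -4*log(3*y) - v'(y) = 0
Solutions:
 v(y) = C1 - 4*y*log(y) - y*log(81) + 4*y


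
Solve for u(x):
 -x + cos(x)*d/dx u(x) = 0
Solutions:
 u(x) = C1 + Integral(x/cos(x), x)


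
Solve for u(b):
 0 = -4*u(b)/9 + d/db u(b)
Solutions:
 u(b) = C1*exp(4*b/9)


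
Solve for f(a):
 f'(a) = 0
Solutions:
 f(a) = C1


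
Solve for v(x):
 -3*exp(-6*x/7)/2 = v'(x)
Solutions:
 v(x) = C1 + 7*exp(-6*x/7)/4


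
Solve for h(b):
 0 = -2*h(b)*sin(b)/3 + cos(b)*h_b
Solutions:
 h(b) = C1/cos(b)^(2/3)


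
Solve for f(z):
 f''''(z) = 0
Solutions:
 f(z) = C1 + C2*z + C3*z^2 + C4*z^3


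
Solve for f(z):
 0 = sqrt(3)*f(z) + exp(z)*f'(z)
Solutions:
 f(z) = C1*exp(sqrt(3)*exp(-z))


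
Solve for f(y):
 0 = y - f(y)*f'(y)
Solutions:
 f(y) = -sqrt(C1 + y^2)
 f(y) = sqrt(C1 + y^2)


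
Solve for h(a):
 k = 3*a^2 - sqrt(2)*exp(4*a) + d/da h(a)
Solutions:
 h(a) = C1 - a^3 + a*k + sqrt(2)*exp(4*a)/4


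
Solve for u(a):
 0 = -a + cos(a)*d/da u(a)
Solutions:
 u(a) = C1 + Integral(a/cos(a), a)


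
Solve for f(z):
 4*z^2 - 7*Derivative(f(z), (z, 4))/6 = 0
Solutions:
 f(z) = C1 + C2*z + C3*z^2 + C4*z^3 + z^6/105


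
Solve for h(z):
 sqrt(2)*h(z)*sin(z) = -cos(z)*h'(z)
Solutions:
 h(z) = C1*cos(z)^(sqrt(2))


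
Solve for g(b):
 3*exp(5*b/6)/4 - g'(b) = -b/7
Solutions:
 g(b) = C1 + b^2/14 + 9*exp(5*b/6)/10


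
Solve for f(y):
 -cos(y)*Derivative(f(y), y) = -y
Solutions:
 f(y) = C1 + Integral(y/cos(y), y)


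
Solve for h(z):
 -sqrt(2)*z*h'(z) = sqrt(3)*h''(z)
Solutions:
 h(z) = C1 + C2*erf(6^(3/4)*z/6)


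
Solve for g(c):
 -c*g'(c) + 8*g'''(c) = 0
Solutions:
 g(c) = C1 + Integral(C2*airyai(c/2) + C3*airybi(c/2), c)


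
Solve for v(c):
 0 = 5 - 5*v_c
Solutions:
 v(c) = C1 + c


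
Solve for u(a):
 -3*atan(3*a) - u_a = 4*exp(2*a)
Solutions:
 u(a) = C1 - 3*a*atan(3*a) - 2*exp(2*a) + log(9*a^2 + 1)/2


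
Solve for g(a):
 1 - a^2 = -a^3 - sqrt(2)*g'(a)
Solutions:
 g(a) = C1 - sqrt(2)*a^4/8 + sqrt(2)*a^3/6 - sqrt(2)*a/2


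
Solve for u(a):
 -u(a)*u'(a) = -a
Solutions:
 u(a) = -sqrt(C1 + a^2)
 u(a) = sqrt(C1 + a^2)


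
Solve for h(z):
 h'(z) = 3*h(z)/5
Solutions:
 h(z) = C1*exp(3*z/5)


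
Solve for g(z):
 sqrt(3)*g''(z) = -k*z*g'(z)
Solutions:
 g(z) = Piecewise((-sqrt(2)*3^(1/4)*sqrt(pi)*C1*erf(sqrt(2)*3^(3/4)*sqrt(k)*z/6)/(2*sqrt(k)) - C2, (k > 0) | (k < 0)), (-C1*z - C2, True))


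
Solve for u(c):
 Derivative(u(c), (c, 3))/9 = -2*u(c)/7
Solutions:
 u(c) = C3*exp(c*(-18^(1/3)*7^(2/3) + 3*2^(1/3)*21^(2/3))/28)*sin(3*2^(1/3)*3^(1/6)*7^(2/3)*c/14) + C4*exp(c*(-18^(1/3)*7^(2/3) + 3*2^(1/3)*21^(2/3))/28)*cos(3*2^(1/3)*3^(1/6)*7^(2/3)*c/14) + C5*exp(-c*(18^(1/3)*7^(2/3) + 3*2^(1/3)*21^(2/3))/28) + (C1*sin(3*2^(1/3)*3^(1/6)*7^(2/3)*c/14) + C2*cos(3*2^(1/3)*3^(1/6)*7^(2/3)*c/14))*exp(18^(1/3)*7^(2/3)*c/14)


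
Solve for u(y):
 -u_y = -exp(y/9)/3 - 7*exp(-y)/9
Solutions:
 u(y) = C1 + 3*exp(y/9) - 7*exp(-y)/9


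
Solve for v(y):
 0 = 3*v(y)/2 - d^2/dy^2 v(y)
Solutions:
 v(y) = C1*exp(-sqrt(6)*y/2) + C2*exp(sqrt(6)*y/2)


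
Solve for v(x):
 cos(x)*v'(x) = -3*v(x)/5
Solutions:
 v(x) = C1*(sin(x) - 1)^(3/10)/(sin(x) + 1)^(3/10)


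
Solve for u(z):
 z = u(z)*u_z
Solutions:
 u(z) = -sqrt(C1 + z^2)
 u(z) = sqrt(C1 + z^2)


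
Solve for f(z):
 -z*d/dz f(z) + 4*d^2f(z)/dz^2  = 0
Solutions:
 f(z) = C1 + C2*erfi(sqrt(2)*z/4)


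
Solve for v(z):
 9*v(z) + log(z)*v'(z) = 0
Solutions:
 v(z) = C1*exp(-9*li(z))


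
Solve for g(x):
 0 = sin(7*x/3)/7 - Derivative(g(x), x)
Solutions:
 g(x) = C1 - 3*cos(7*x/3)/49


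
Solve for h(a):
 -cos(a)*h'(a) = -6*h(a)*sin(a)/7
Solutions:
 h(a) = C1/cos(a)^(6/7)


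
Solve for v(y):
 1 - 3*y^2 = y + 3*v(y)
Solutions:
 v(y) = -y^2 - y/3 + 1/3


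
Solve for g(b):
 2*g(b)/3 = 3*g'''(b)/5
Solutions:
 g(b) = C3*exp(30^(1/3)*b/3) + (C1*sin(10^(1/3)*3^(5/6)*b/6) + C2*cos(10^(1/3)*3^(5/6)*b/6))*exp(-30^(1/3)*b/6)


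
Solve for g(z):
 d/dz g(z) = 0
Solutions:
 g(z) = C1


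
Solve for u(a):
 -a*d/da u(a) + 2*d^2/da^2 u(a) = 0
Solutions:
 u(a) = C1 + C2*erfi(a/2)


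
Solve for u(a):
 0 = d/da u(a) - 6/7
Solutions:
 u(a) = C1 + 6*a/7


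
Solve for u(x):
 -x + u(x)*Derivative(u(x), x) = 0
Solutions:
 u(x) = -sqrt(C1 + x^2)
 u(x) = sqrt(C1 + x^2)


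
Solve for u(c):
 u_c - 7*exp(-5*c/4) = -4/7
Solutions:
 u(c) = C1 - 4*c/7 - 28*exp(-5*c/4)/5


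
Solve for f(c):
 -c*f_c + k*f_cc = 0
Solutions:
 f(c) = C1 + C2*erf(sqrt(2)*c*sqrt(-1/k)/2)/sqrt(-1/k)


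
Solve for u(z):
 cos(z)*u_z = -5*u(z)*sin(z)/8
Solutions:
 u(z) = C1*cos(z)^(5/8)


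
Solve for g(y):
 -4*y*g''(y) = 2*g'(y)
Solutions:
 g(y) = C1 + C2*sqrt(y)


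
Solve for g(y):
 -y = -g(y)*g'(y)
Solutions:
 g(y) = -sqrt(C1 + y^2)
 g(y) = sqrt(C1 + y^2)


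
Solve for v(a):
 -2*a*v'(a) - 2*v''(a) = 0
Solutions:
 v(a) = C1 + C2*erf(sqrt(2)*a/2)


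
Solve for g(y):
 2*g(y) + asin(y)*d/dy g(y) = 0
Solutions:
 g(y) = C1*exp(-2*Integral(1/asin(y), y))


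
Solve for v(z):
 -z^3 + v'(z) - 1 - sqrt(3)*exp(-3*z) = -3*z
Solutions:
 v(z) = C1 + z^4/4 - 3*z^2/2 + z - sqrt(3)*exp(-3*z)/3


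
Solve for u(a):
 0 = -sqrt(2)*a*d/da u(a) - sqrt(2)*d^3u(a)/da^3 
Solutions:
 u(a) = C1 + Integral(C2*airyai(-a) + C3*airybi(-a), a)


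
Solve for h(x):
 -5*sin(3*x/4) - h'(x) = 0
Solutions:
 h(x) = C1 + 20*cos(3*x/4)/3


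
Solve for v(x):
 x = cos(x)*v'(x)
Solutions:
 v(x) = C1 + Integral(x/cos(x), x)


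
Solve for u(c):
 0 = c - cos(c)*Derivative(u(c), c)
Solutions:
 u(c) = C1 + Integral(c/cos(c), c)


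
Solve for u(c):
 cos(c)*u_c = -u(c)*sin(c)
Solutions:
 u(c) = C1*cos(c)


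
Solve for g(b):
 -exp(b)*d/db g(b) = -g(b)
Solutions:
 g(b) = C1*exp(-exp(-b))


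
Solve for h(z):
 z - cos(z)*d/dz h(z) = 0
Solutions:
 h(z) = C1 + Integral(z/cos(z), z)


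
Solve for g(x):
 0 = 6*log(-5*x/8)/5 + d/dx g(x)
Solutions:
 g(x) = C1 - 6*x*log(-x)/5 + 6*x*(-log(5) + 1 + 3*log(2))/5


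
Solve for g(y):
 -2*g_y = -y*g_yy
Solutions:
 g(y) = C1 + C2*y^3


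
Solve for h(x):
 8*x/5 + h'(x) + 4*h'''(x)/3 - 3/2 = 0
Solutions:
 h(x) = C1 + C2*sin(sqrt(3)*x/2) + C3*cos(sqrt(3)*x/2) - 4*x^2/5 + 3*x/2


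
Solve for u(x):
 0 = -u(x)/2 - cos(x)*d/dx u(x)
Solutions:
 u(x) = C1*(sin(x) - 1)^(1/4)/(sin(x) + 1)^(1/4)


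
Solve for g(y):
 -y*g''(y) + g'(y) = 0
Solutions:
 g(y) = C1 + C2*y^2


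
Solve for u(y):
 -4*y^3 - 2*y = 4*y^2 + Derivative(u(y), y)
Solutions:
 u(y) = C1 - y^4 - 4*y^3/3 - y^2


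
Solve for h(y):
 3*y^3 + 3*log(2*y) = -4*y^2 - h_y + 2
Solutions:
 h(y) = C1 - 3*y^4/4 - 4*y^3/3 - 3*y*log(y) - 3*y*log(2) + 5*y


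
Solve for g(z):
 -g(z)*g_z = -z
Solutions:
 g(z) = -sqrt(C1 + z^2)
 g(z) = sqrt(C1 + z^2)


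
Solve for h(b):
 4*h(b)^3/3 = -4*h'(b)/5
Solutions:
 h(b) = -sqrt(6)*sqrt(-1/(C1 - 5*b))/2
 h(b) = sqrt(6)*sqrt(-1/(C1 - 5*b))/2


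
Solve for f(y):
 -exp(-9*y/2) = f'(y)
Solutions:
 f(y) = C1 + 2*exp(-9*y/2)/9


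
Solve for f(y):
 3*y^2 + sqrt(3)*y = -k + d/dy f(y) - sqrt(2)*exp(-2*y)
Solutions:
 f(y) = C1 + k*y + y^3 + sqrt(3)*y^2/2 - sqrt(2)*exp(-2*y)/2


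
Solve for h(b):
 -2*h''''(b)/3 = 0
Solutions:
 h(b) = C1 + C2*b + C3*b^2 + C4*b^3


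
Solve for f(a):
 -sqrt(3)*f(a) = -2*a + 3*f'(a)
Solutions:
 f(a) = C1*exp(-sqrt(3)*a/3) + 2*sqrt(3)*a/3 - 2


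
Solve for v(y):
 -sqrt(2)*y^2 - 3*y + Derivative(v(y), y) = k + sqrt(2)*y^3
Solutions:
 v(y) = C1 + k*y + sqrt(2)*y^4/4 + sqrt(2)*y^3/3 + 3*y^2/2


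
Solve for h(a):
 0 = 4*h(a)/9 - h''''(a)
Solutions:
 h(a) = C1*exp(-sqrt(6)*a/3) + C2*exp(sqrt(6)*a/3) + C3*sin(sqrt(6)*a/3) + C4*cos(sqrt(6)*a/3)


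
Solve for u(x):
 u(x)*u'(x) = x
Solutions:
 u(x) = -sqrt(C1 + x^2)
 u(x) = sqrt(C1 + x^2)


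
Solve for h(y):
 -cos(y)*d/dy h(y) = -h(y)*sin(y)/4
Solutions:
 h(y) = C1/cos(y)^(1/4)


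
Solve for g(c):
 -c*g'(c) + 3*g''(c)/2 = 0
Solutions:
 g(c) = C1 + C2*erfi(sqrt(3)*c/3)


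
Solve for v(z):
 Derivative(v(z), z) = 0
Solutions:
 v(z) = C1


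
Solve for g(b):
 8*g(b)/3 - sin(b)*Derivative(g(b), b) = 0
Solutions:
 g(b) = C1*(cos(b) - 1)^(4/3)/(cos(b) + 1)^(4/3)


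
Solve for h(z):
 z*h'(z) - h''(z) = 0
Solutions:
 h(z) = C1 + C2*erfi(sqrt(2)*z/2)


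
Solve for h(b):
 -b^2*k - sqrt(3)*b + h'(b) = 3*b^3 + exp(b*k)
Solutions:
 h(b) = C1 + 3*b^4/4 + b^3*k/3 + sqrt(3)*b^2/2 + exp(b*k)/k


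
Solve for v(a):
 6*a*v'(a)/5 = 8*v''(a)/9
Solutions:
 v(a) = C1 + C2*erfi(3*sqrt(30)*a/20)


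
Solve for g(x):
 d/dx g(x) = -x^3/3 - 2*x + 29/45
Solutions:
 g(x) = C1 - x^4/12 - x^2 + 29*x/45


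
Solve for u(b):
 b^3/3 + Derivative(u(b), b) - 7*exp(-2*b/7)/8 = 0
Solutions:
 u(b) = C1 - b^4/12 - 49*exp(-2*b/7)/16


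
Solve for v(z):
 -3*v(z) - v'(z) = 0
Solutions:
 v(z) = C1*exp(-3*z)


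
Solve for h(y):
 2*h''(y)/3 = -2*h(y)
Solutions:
 h(y) = C1*sin(sqrt(3)*y) + C2*cos(sqrt(3)*y)


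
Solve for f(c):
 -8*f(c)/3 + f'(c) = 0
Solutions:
 f(c) = C1*exp(8*c/3)


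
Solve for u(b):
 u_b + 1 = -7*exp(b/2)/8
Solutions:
 u(b) = C1 - b - 7*exp(b/2)/4


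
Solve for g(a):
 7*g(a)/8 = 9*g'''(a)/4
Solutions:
 g(a) = C3*exp(84^(1/3)*a/6) + (C1*sin(28^(1/3)*3^(5/6)*a/12) + C2*cos(28^(1/3)*3^(5/6)*a/12))*exp(-84^(1/3)*a/12)


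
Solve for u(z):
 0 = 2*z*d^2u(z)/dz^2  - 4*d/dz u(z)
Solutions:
 u(z) = C1 + C2*z^3


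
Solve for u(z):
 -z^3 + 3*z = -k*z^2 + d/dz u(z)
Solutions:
 u(z) = C1 + k*z^3/3 - z^4/4 + 3*z^2/2


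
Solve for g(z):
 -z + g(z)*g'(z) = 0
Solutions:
 g(z) = -sqrt(C1 + z^2)
 g(z) = sqrt(C1 + z^2)


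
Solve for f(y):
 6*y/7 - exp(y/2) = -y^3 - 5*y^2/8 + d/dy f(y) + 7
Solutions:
 f(y) = C1 + y^4/4 + 5*y^3/24 + 3*y^2/7 - 7*y - 2*exp(y/2)


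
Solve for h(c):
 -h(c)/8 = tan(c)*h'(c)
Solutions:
 h(c) = C1/sin(c)^(1/8)


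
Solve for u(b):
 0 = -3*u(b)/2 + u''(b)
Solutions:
 u(b) = C1*exp(-sqrt(6)*b/2) + C2*exp(sqrt(6)*b/2)


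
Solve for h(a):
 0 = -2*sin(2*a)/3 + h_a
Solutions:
 h(a) = C1 - cos(2*a)/3


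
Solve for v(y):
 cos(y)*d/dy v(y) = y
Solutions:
 v(y) = C1 + Integral(y/cos(y), y)


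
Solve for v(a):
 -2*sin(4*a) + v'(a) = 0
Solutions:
 v(a) = C1 - cos(4*a)/2


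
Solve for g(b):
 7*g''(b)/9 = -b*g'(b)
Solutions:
 g(b) = C1 + C2*erf(3*sqrt(14)*b/14)


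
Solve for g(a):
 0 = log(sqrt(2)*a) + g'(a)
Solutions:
 g(a) = C1 - a*log(a) - a*log(2)/2 + a


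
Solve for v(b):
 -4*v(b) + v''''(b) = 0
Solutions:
 v(b) = C1*exp(-sqrt(2)*b) + C2*exp(sqrt(2)*b) + C3*sin(sqrt(2)*b) + C4*cos(sqrt(2)*b)


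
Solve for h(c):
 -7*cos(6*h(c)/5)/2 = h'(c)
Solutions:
 7*c/2 - 5*log(sin(6*h(c)/5) - 1)/12 + 5*log(sin(6*h(c)/5) + 1)/12 = C1


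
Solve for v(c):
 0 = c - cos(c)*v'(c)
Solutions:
 v(c) = C1 + Integral(c/cos(c), c)


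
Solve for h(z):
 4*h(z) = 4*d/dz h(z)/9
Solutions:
 h(z) = C1*exp(9*z)


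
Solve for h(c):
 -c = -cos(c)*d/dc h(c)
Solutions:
 h(c) = C1 + Integral(c/cos(c), c)


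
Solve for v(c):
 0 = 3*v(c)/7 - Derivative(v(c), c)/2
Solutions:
 v(c) = C1*exp(6*c/7)


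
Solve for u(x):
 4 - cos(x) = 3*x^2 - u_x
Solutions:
 u(x) = C1 + x^3 - 4*x + sin(x)


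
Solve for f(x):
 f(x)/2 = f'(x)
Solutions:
 f(x) = C1*exp(x/2)


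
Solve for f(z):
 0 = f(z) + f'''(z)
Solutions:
 f(z) = C3*exp(-z) + (C1*sin(sqrt(3)*z/2) + C2*cos(sqrt(3)*z/2))*exp(z/2)


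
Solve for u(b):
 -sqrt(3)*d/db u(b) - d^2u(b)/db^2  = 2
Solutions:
 u(b) = C1 + C2*exp(-sqrt(3)*b) - 2*sqrt(3)*b/3


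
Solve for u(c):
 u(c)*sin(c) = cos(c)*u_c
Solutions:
 u(c) = C1/cos(c)


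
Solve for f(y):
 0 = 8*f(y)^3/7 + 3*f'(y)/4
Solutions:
 f(y) = -sqrt(42)*sqrt(-1/(C1 - 32*y))/2
 f(y) = sqrt(42)*sqrt(-1/(C1 - 32*y))/2


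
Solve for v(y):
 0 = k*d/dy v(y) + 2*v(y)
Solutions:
 v(y) = C1*exp(-2*y/k)


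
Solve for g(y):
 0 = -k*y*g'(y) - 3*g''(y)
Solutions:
 g(y) = Piecewise((-sqrt(6)*sqrt(pi)*C1*erf(sqrt(6)*sqrt(k)*y/6)/(2*sqrt(k)) - C2, (k > 0) | (k < 0)), (-C1*y - C2, True))


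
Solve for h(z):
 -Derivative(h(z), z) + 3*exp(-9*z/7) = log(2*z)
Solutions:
 h(z) = C1 - z*log(z) + z*(1 - log(2)) - 7*exp(-9*z/7)/3


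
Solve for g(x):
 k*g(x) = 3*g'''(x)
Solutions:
 g(x) = C1*exp(3^(2/3)*k^(1/3)*x/3) + C2*exp(k^(1/3)*x*(-3^(2/3) + 3*3^(1/6)*I)/6) + C3*exp(-k^(1/3)*x*(3^(2/3) + 3*3^(1/6)*I)/6)


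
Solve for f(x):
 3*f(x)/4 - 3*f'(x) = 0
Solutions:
 f(x) = C1*exp(x/4)


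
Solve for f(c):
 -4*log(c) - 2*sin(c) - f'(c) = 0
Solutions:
 f(c) = C1 - 4*c*log(c) + 4*c + 2*cos(c)


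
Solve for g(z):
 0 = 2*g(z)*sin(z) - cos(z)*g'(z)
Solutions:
 g(z) = C1/cos(z)^2


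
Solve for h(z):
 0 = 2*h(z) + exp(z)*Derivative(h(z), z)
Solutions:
 h(z) = C1*exp(2*exp(-z))


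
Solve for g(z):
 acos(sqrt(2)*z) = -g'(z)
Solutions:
 g(z) = C1 - z*acos(sqrt(2)*z) + sqrt(2)*sqrt(1 - 2*z^2)/2


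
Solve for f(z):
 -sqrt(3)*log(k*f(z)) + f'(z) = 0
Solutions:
 li(k*f(z))/k = C1 + sqrt(3)*z


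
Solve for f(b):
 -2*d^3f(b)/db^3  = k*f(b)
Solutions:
 f(b) = C1*exp(2^(2/3)*b*(-k)^(1/3)/2) + C2*exp(2^(2/3)*b*(-k)^(1/3)*(-1 + sqrt(3)*I)/4) + C3*exp(-2^(2/3)*b*(-k)^(1/3)*(1 + sqrt(3)*I)/4)


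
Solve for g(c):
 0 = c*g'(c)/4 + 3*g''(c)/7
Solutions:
 g(c) = C1 + C2*erf(sqrt(42)*c/12)


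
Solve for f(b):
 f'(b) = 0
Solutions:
 f(b) = C1


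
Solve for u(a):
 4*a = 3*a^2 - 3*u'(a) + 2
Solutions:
 u(a) = C1 + a^3/3 - 2*a^2/3 + 2*a/3


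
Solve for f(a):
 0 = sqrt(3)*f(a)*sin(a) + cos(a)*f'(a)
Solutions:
 f(a) = C1*cos(a)^(sqrt(3))


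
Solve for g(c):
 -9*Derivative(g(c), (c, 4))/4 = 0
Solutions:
 g(c) = C1 + C2*c + C3*c^2 + C4*c^3


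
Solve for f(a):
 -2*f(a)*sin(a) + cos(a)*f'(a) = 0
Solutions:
 f(a) = C1/cos(a)^2


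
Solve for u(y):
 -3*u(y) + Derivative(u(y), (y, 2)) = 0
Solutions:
 u(y) = C1*exp(-sqrt(3)*y) + C2*exp(sqrt(3)*y)


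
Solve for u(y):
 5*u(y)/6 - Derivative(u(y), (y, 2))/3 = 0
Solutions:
 u(y) = C1*exp(-sqrt(10)*y/2) + C2*exp(sqrt(10)*y/2)


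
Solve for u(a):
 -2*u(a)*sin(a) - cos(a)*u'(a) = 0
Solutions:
 u(a) = C1*cos(a)^2


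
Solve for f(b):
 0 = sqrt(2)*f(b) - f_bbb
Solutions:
 f(b) = C3*exp(2^(1/6)*b) + (C1*sin(2^(1/6)*sqrt(3)*b/2) + C2*cos(2^(1/6)*sqrt(3)*b/2))*exp(-2^(1/6)*b/2)


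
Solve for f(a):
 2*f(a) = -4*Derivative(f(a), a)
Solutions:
 f(a) = C1*exp(-a/2)


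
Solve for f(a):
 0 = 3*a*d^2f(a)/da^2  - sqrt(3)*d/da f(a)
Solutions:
 f(a) = C1 + C2*a^(sqrt(3)/3 + 1)


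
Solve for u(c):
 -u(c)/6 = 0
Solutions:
 u(c) = 0


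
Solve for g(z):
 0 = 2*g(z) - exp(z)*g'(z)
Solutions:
 g(z) = C1*exp(-2*exp(-z))


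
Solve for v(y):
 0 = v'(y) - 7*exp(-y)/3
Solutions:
 v(y) = C1 - 7*exp(-y)/3


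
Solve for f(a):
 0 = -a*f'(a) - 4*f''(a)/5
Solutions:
 f(a) = C1 + C2*erf(sqrt(10)*a/4)


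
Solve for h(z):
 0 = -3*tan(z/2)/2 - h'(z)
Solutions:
 h(z) = C1 + 3*log(cos(z/2))


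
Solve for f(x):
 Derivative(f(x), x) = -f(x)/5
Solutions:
 f(x) = C1*exp(-x/5)


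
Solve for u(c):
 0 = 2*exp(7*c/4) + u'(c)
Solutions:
 u(c) = C1 - 8*exp(7*c/4)/7


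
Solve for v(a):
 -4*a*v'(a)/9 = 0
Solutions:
 v(a) = C1


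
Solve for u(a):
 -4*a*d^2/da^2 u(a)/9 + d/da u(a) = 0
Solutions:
 u(a) = C1 + C2*a^(13/4)


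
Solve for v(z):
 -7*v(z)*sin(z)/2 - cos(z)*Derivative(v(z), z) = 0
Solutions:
 v(z) = C1*cos(z)^(7/2)


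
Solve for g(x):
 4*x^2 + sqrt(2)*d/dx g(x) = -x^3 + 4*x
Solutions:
 g(x) = C1 - sqrt(2)*x^4/8 - 2*sqrt(2)*x^3/3 + sqrt(2)*x^2


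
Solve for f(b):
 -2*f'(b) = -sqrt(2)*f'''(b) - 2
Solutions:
 f(b) = C1 + C2*exp(-2^(1/4)*b) + C3*exp(2^(1/4)*b) + b


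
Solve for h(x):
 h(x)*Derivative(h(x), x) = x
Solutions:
 h(x) = -sqrt(C1 + x^2)
 h(x) = sqrt(C1 + x^2)


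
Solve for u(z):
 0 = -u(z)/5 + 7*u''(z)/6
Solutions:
 u(z) = C1*exp(-sqrt(210)*z/35) + C2*exp(sqrt(210)*z/35)


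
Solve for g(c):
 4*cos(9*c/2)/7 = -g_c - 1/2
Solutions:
 g(c) = C1 - c/2 - 8*sin(9*c/2)/63


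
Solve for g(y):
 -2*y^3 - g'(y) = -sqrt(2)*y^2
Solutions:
 g(y) = C1 - y^4/2 + sqrt(2)*y^3/3


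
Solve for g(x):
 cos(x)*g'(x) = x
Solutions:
 g(x) = C1 + Integral(x/cos(x), x)


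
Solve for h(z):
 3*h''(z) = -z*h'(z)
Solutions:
 h(z) = C1 + C2*erf(sqrt(6)*z/6)


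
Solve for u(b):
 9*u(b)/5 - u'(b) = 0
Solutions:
 u(b) = C1*exp(9*b/5)


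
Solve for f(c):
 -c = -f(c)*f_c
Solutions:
 f(c) = -sqrt(C1 + c^2)
 f(c) = sqrt(C1 + c^2)


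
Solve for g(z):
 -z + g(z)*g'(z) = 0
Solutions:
 g(z) = -sqrt(C1 + z^2)
 g(z) = sqrt(C1 + z^2)


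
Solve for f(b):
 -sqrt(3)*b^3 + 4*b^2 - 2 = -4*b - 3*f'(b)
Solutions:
 f(b) = C1 + sqrt(3)*b^4/12 - 4*b^3/9 - 2*b^2/3 + 2*b/3


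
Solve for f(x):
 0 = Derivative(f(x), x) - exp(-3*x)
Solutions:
 f(x) = C1 - exp(-3*x)/3


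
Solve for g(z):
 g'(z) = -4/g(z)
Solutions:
 g(z) = -sqrt(C1 - 8*z)
 g(z) = sqrt(C1 - 8*z)


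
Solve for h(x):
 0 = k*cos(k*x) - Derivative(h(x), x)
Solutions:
 h(x) = C1 + sin(k*x)


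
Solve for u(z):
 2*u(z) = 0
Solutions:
 u(z) = 0


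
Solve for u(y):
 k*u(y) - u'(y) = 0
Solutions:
 u(y) = C1*exp(k*y)


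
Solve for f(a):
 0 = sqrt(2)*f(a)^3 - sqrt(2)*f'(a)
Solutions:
 f(a) = -sqrt(2)*sqrt(-1/(C1 + a))/2
 f(a) = sqrt(2)*sqrt(-1/(C1 + a))/2


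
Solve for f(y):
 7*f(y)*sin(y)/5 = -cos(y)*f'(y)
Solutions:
 f(y) = C1*cos(y)^(7/5)


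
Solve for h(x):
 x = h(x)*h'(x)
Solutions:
 h(x) = -sqrt(C1 + x^2)
 h(x) = sqrt(C1 + x^2)


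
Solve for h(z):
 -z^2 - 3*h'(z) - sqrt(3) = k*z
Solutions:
 h(z) = C1 - k*z^2/6 - z^3/9 - sqrt(3)*z/3


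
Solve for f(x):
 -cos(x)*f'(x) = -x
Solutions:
 f(x) = C1 + Integral(x/cos(x), x)


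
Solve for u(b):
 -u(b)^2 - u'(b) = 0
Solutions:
 u(b) = 1/(C1 + b)


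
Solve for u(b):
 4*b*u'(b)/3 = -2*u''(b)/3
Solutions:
 u(b) = C1 + C2*erf(b)


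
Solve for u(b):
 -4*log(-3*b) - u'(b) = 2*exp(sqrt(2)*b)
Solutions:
 u(b) = C1 - 4*b*log(-b) + 4*b*(1 - log(3)) - sqrt(2)*exp(sqrt(2)*b)


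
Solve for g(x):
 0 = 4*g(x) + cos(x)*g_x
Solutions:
 g(x) = C1*(sin(x)^2 - 2*sin(x) + 1)/(sin(x)^2 + 2*sin(x) + 1)


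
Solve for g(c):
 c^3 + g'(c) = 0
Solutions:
 g(c) = C1 - c^4/4
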